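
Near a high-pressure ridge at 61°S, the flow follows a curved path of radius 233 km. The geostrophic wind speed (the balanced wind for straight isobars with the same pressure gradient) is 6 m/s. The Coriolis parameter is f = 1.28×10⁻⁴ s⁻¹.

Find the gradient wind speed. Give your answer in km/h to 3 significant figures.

30.0 km/h

Around a high, pressure-gradient force acts outward with centrifugal, so Coriolis balances both:
fV = (1/ρ)|∂P/∂n| + V²/R  →  V² − fR·V + fR·V_g = 0
With fR = 1.28×10⁻⁴ × 233×10³ m = 29.8 m/s:
V = [fR − √((fR)² − 4 fR V_g)]/2 = [29.8 − √(29.8² − 4×29.8×6)]/2 = 8.32 m/s
Supergeostrophic (V > V_g = 6 m/s), as expected around a high.
Converting: 8.32 m/s × 3.6 = 30.0 km/h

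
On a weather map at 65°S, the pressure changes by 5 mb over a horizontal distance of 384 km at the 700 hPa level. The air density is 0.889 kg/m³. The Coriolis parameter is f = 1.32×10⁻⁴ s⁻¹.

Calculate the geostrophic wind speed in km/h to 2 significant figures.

Pressure gradient: |∂P/∂n| = 500 Pa / 384000 m = 1.30×10⁻³ Pa/m
Geostrophic balance (pressure-gradient force = Coriolis force):
V_g = (1/(fρ)) |∂P/∂n| = 1.30×10⁻³ / (1.32×10⁻⁴ × 0.889) = 11.1 m/s
Converting: 11.1 m/s × 3.6 = 40 km/h

40 km/h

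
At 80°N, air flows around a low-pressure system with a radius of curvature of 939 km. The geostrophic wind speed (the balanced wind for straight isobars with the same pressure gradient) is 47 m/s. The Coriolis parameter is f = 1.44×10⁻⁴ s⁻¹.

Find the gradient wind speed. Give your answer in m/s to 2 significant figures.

Around a low, centrifugal force acts outward with Coriolis, so pressure-gradient force balances both:
(1/ρ)|∂P/∂n| = fV + V²/R  →  V² + fR·V − fR·V_g = 0
With fR = 1.44×10⁻⁴ × 939×10³ m = 135 m/s:
V = [−fR + √((fR)² + 4 fR V_g)]/2 = [−135 + √(135² + 4×135×47)]/2 = 36.9 m/s
Subgeostrophic (V < V_g = 47 m/s), as expected around a low.

37 m/s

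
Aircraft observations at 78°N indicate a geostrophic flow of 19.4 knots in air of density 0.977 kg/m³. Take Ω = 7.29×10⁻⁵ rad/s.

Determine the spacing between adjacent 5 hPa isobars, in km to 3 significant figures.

Coriolis parameter at 78°N:
f = 2Ω sin φ = 2 × 7.29×10⁻⁵ × sin 78° = 1.43×10⁻⁴ s⁻¹
Wind speed in SI: 19.4 knots = 9.98 m/s
Geostrophic balance rearranged: |∂P/∂n| = f ρ V_g
|∂P/∂n| = 1.43×10⁻⁴ × 0.977 × 9.98 = 1.39×10⁻³ Pa/m
Isobar spacing: Δn = ΔP/|∂P/∂n| = 500 Pa / 1.39×10⁻³ Pa/m = 359562 m ≈ 360 km

360 km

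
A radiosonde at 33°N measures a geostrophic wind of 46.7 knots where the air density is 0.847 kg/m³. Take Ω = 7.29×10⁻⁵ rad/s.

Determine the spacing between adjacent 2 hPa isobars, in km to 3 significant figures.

Coriolis parameter at 33°N:
f = 2Ω sin φ = 2 × 7.29×10⁻⁵ × sin 33° = 7.94×10⁻⁵ s⁻¹
Wind speed in SI: 46.7 knots = 24.0 m/s
Geostrophic balance rearranged: |∂P/∂n| = f ρ V_g
|∂P/∂n| = 7.94×10⁻⁵ × 0.847 × 24.0 = 1.62×10⁻³ Pa/m
Isobar spacing: Δn = ΔP/|∂P/∂n| = 200 Pa / 1.62×10⁻³ Pa/m = 123773 m ≈ 124 km

124 km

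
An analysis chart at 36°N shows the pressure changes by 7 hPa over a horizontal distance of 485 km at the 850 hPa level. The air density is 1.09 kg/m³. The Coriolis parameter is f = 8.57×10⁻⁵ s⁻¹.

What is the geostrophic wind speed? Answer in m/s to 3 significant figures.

Pressure gradient: |∂P/∂n| = 700 Pa / 485000 m = 1.44×10⁻³ Pa/m
Geostrophic balance (pressure-gradient force = Coriolis force):
V_g = (1/(fρ)) |∂P/∂n| = 1.44×10⁻³ / (8.57×10⁻⁵ × 1.09) = 15.5 m/s

15.5 m/s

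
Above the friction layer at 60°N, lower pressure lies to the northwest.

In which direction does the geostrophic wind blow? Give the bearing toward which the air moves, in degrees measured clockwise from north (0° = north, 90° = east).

The pressure-gradient force points toward the northwest (bearing 315°).
Geostrophic balance: in the Northern Hemisphere the Coriolis force deflects motion to the right, so the geostrophic wind blows 90° to the right of the pressure-gradient force (low pressure on the left).
Rotating 315° by 90° clockwise gives 045° — the wind blows toward the northeast.

045°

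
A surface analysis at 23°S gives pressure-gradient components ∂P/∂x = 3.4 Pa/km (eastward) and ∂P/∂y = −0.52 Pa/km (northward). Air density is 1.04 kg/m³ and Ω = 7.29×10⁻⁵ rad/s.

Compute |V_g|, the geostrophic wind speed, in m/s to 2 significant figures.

58 m/s

Coriolis parameter at 23°S:
f = 2Ω sin φ = 2 × 7.29×10⁻⁵ × sin 23° = 5.70×10⁻⁵ s⁻¹
In the Southern Hemisphere f is negative: f = −5.70×10⁻⁵ s⁻¹.
Component geostrophic relations (x east, y north):
u_g = −(1/(fρ)) ∂P/∂y,  v_g = (1/(fρ)) ∂P/∂x
u_g = −(−0.52×10⁻³)/(−5.70×10⁻⁵ × 1.04) = −8.78 m/s;  v_g = (3.4×10⁻³)/(−5.70×10⁻⁵ × 1.04) = −57.4 m/s
|V_g| = √(u_g² + v_g²) = 58.1 m/s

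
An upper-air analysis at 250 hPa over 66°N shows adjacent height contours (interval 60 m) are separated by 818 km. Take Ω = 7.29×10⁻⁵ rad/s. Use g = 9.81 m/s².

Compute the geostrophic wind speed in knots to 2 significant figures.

11 knots

Coriolis parameter at 66°N:
f = 2Ω sin φ = 2 × 7.29×10⁻⁵ × sin 66° = 1.33×10⁻⁴ s⁻¹
Height gradient: |∂Z/∂n| = 60 m / 818000 m = 7.33×10⁻⁵
On a pressure surface, geostrophic balance gives V_g = (g/f)|∂Z/∂n|:
V_g = 9.81 × 7.33×10⁻⁵ / 1.33×10⁻⁴ = 5.40 m/s
Converting: 5.40 m/s × 1.944 = 11 knots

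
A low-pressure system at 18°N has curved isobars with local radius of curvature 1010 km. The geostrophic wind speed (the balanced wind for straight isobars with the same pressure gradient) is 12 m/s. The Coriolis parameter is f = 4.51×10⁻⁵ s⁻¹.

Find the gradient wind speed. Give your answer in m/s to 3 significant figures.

9.86 m/s

Around a low, centrifugal force acts outward with Coriolis, so pressure-gradient force balances both:
(1/ρ)|∂P/∂n| = fV + V²/R  →  V² + fR·V − fR·V_g = 0
With fR = 4.51×10⁻⁵ × 1010×10³ m = 45.6 m/s:
V = [−fR + √((fR)² + 4 fR V_g)]/2 = [−45.6 + √(45.6² + 4×45.6×12)]/2 = 9.86 m/s
Subgeostrophic (V < V_g = 12 m/s), as expected around a low.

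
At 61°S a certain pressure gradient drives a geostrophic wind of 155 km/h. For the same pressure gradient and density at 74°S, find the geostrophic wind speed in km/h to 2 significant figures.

With the same pressure gradient and density, V_g ∝ 1/f ∝ 1/sin φ.
V₂ = V₁ · sin φ₁ / sin φ₂ = 155 × sin 61° / sin 74°
V₂ = 155 × 0.8746/0.9613 = 140 km/h

140 km/h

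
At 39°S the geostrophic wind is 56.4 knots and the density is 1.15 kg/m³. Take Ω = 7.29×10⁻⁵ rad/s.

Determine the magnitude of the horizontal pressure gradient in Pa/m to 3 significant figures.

3.06×10⁻³ Pa/m

Coriolis parameter at 39°S:
f = 2Ω sin φ = 2 × 7.29×10⁻⁵ × sin 39° = 9.18×10⁻⁵ s⁻¹
Wind speed in SI: 56.4 knots = 29.0 m/s
Geostrophic balance rearranged: |∂P/∂n| = f ρ V_g
|∂P/∂n| = 9.18×10⁻⁵ × 1.15 × 29.0 = 3.06×10⁻³ Pa/m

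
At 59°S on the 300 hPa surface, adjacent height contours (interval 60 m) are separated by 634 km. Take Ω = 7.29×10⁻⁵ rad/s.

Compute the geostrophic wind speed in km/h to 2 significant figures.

27 km/h

Coriolis parameter at 59°S:
f = 2Ω sin φ = 2 × 7.29×10⁻⁵ × sin 59° = 1.25×10⁻⁴ s⁻¹
Height gradient: |∂Z/∂n| = 60 m / 634000 m = 9.46×10⁻⁵
On a pressure surface, geostrophic balance gives V_g = (g/f)|∂Z/∂n|:
V_g = 9.81 × 9.46×10⁻⁵ / 1.25×10⁻⁴ = 7.43 m/s
Converting: 7.43 m/s × 3.6 = 27 km/h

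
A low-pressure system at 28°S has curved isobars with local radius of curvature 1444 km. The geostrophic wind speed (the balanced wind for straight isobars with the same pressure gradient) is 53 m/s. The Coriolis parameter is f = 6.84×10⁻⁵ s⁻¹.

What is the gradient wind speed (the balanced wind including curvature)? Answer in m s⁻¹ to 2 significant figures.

38 m s⁻¹

Around a low, centrifugal force acts outward with Coriolis, so pressure-gradient force balances both:
(1/ρ)|∂P/∂n| = fV + V²/R  →  V² + fR·V − fR·V_g = 0
With fR = 6.84×10⁻⁵ × 1444×10³ m = 98.8 m/s:
V = [−fR + √((fR)² + 4 fR V_g)]/2 = [−98.8 + √(98.8² + 4×98.8×53)]/2 = 38.2 m/s
Subgeostrophic (V < V_g = 53 m/s), as expected around a low.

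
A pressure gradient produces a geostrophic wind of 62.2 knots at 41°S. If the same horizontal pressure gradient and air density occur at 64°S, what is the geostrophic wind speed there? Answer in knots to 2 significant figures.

45 knots

With the same pressure gradient and density, V_g ∝ 1/f ∝ 1/sin φ.
V₂ = V₁ · sin φ₁ / sin φ₂ = 62.2 × sin 41° / sin 64°
V₂ = 62.2 × 0.6561/0.8988 = 45 knots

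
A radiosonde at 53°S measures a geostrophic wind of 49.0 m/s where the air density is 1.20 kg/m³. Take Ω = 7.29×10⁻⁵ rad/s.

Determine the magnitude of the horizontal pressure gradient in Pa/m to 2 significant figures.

6.8×10⁻³ Pa/m

Coriolis parameter at 53°S:
f = 2Ω sin φ = 2 × 7.29×10⁻⁵ × sin 53° = 1.16×10⁻⁴ s⁻¹
Geostrophic balance rearranged: |∂P/∂n| = f ρ V_g
|∂P/∂n| = 1.16×10⁻⁴ × 1.20 × 49.0 = 6.85×10⁻³ Pa/m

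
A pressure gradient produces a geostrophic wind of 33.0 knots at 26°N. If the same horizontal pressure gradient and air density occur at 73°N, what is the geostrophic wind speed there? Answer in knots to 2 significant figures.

15 knots

With the same pressure gradient and density, V_g ∝ 1/f ∝ 1/sin φ.
V₂ = V₁ · sin φ₁ / sin φ₂ = 33.0 × sin 26° / sin 73°
V₂ = 33.0 × 0.4384/0.9563 = 15 knots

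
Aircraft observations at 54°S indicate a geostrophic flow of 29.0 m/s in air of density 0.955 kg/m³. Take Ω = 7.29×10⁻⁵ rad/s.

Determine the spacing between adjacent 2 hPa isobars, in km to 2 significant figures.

61 km

Coriolis parameter at 54°S:
f = 2Ω sin φ = 2 × 7.29×10⁻⁵ × sin 54° = 1.18×10⁻⁴ s⁻¹
Geostrophic balance rearranged: |∂P/∂n| = f ρ V_g
|∂P/∂n| = 1.18×10⁻⁴ × 0.955 × 29.0 = 3.27×10⁻³ Pa/m
Isobar spacing: Δn = ΔP/|∂P/∂n| = 200 Pa / 3.27×10⁻³ Pa/m = 61223 m ≈ 61 km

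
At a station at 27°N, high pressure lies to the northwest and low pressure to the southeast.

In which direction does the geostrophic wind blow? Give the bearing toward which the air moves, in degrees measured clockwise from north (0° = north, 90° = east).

225°

The pressure-gradient force points toward the southeast (bearing 135°).
Geostrophic balance: in the Northern Hemisphere the Coriolis force deflects motion to the right, so the geostrophic wind blows 90° to the right of the pressure-gradient force (low pressure on the left).
Rotating 135° by 90° clockwise gives 225° — the wind blows toward the southwest.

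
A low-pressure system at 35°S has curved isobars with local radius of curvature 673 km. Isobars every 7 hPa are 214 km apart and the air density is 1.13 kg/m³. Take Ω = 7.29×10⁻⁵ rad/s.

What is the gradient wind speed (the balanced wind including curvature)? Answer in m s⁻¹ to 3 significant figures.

Coriolis parameter at 35°S:
f = 2Ω sin φ = 2 × 7.29×10⁻⁵ × sin 35° = 8.36×10⁻⁵ s⁻¹
Pressure gradient: |∂P/∂n| = 700 Pa / 214000 m = 3.27×10⁻³ Pa/m
Geostrophic speed: V_g = |∂P/∂n|/(fρ) = 3.27×10⁻³/(8.36×10⁻⁵ × 1.13) = 34.6 m/s
Around a low, centrifugal force acts outward with Coriolis, so pressure-gradient force balances both:
(1/ρ)|∂P/∂n| = fV + V²/R  →  V² + fR·V − fR·V_g = 0
With fR = 8.36×10⁻⁵ × 673×10³ m = 56.3 m/s:
V = [−fR + √((fR)² + 4 fR V_g)]/2 = [−56.3 + √(56.3² + 4×56.3×34.6)]/2 = 24.2 m/s
Subgeostrophic (V < V_g = 34.6 m/s), as expected around a low.

24.2 m s⁻¹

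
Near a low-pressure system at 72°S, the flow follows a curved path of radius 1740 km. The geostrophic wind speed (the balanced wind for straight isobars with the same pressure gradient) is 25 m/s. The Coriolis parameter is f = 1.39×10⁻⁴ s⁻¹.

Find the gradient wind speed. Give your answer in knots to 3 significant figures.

Around a low, centrifugal force acts outward with Coriolis, so pressure-gradient force balances both:
(1/ρ)|∂P/∂n| = fV + V²/R  →  V² + fR·V − fR·V_g = 0
With fR = 1.39×10⁻⁴ × 1740×10³ m = 242 m/s:
V = [−fR + √((fR)² + 4 fR V_g)]/2 = [−242 + √(242² + 4×242×25)]/2 = 22.8 m/s
Subgeostrophic (V < V_g = 25 m/s), as expected around a low.
Converting: 22.8 m/s × 1.944 = 44.4 knots

44.4 knots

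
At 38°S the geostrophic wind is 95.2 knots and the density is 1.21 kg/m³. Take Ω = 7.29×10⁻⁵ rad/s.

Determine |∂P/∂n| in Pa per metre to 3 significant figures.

5.32×10⁻³ Pa/m

Coriolis parameter at 38°S:
f = 2Ω sin φ = 2 × 7.29×10⁻⁵ × sin 38° = 8.98×10⁻⁵ s⁻¹
Wind speed in SI: 95.2 knots = 49.0 m/s
Geostrophic balance rearranged: |∂P/∂n| = f ρ V_g
|∂P/∂n| = 8.98×10⁻⁵ × 1.21 × 49.0 = 5.32×10⁻³ Pa/m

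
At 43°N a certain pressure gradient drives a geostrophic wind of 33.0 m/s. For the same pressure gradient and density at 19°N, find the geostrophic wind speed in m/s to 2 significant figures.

With the same pressure gradient and density, V_g ∝ 1/f ∝ 1/sin φ.
V₂ = V₁ · sin φ₁ / sin φ₂ = 33.0 × sin 43° / sin 19°
V₂ = 33.0 × 0.6820/0.3256 = 69 m/s

69 m/s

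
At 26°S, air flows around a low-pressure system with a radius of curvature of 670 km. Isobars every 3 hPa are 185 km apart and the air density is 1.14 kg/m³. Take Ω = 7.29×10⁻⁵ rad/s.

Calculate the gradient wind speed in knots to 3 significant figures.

31.4 knots

Coriolis parameter at 26°S:
f = 2Ω sin φ = 2 × 7.29×10⁻⁵ × sin 26° = 6.39×10⁻⁵ s⁻¹
Pressure gradient: |∂P/∂n| = 300 Pa / 185000 m = 1.62×10⁻³ Pa/m
Geostrophic speed: V_g = |∂P/∂n|/(fρ) = 1.62×10⁻³/(6.39×10⁻⁵ × 1.14) = 22.3 m/s
Around a low, centrifugal force acts outward with Coriolis, so pressure-gradient force balances both:
(1/ρ)|∂P/∂n| = fV + V²/R  →  V² + fR·V − fR·V_g = 0
With fR = 6.39×10⁻⁵ × 670×10³ m = 42.8 m/s:
V = [−fR + √((fR)² + 4 fR V_g)]/2 = [−42.8 + √(42.8² + 4×42.8×22.3)]/2 = 16.2 m/s
Subgeostrophic (V < V_g = 22.3 m/s), as expected around a low.
Converting: 16.2 m/s × 1.944 = 31.4 knots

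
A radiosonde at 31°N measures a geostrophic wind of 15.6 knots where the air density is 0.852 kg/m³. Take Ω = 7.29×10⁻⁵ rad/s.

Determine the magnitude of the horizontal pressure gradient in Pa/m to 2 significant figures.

5.1×10⁻⁴ Pa/m

Coriolis parameter at 31°N:
f = 2Ω sin φ = 2 × 7.29×10⁻⁵ × sin 31° = 7.51×10⁻⁵ s⁻¹
Wind speed in SI: 15.6 knots = 8.03 m/s
Geostrophic balance rearranged: |∂P/∂n| = f ρ V_g
|∂P/∂n| = 7.51×10⁻⁵ × 0.852 × 8.03 = 5.13×10⁻⁴ Pa/m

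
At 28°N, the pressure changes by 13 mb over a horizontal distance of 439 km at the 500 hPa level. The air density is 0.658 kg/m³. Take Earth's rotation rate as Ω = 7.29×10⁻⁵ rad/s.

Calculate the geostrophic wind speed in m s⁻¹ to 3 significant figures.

Coriolis parameter at 28°N:
f = 2Ω sin φ = 2 × 7.29×10⁻⁵ × sin 28° = 6.84×10⁻⁵ s⁻¹
Pressure gradient: |∂P/∂n| = 1300 Pa / 439000 m = 2.96×10⁻³ Pa/m
Geostrophic balance (pressure-gradient force = Coriolis force):
V_g = (1/(fρ)) |∂P/∂n| = 2.96×10⁻³ / (6.84×10⁻⁵ × 0.658) = 65.7 m/s

65.7 m s⁻¹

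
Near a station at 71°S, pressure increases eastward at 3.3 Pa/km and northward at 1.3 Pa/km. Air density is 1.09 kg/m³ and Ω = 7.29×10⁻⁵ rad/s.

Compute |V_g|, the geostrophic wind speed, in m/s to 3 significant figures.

Coriolis parameter at 71°S:
f = 2Ω sin φ = 2 × 7.29×10⁻⁵ × sin 71° = 1.38×10⁻⁴ s⁻¹
In the Southern Hemisphere f is negative: f = −1.38×10⁻⁴ s⁻¹.
Component geostrophic relations (x east, y north):
u_g = −(1/(fρ)) ∂P/∂y,  v_g = (1/(fρ)) ∂P/∂x
u_g = −(1.3×10⁻³)/(−1.38×10⁻⁴ × 1.09) = 8.65 m/s;  v_g = (3.3×10⁻³)/(−1.38×10⁻⁴ × 1.09) = −22.0 m/s
|V_g| = √(u_g² + v_g²) = 23.6 m/s

23.6 m/s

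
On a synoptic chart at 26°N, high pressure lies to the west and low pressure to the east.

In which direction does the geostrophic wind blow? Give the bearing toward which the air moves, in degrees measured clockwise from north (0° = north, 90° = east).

180°

The pressure-gradient force points toward the east (bearing 090°).
Geostrophic balance: in the Northern Hemisphere the Coriolis force deflects motion to the right, so the geostrophic wind blows 90° to the right of the pressure-gradient force (low pressure on the left).
Rotating 090° by 90° clockwise gives 180° — the wind blows toward the south.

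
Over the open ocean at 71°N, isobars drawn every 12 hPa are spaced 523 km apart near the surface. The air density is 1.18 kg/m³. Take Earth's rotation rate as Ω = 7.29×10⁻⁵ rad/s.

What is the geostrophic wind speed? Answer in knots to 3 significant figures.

Coriolis parameter at 71°N:
f = 2Ω sin φ = 2 × 7.29×10⁻⁵ × sin 71° = 1.38×10⁻⁴ s⁻¹
Pressure gradient: |∂P/∂n| = 1200 Pa / 523000 m = 2.29×10⁻³ Pa/m
Geostrophic balance (pressure-gradient force = Coriolis force):
V_g = (1/(fρ)) |∂P/∂n| = 2.29×10⁻³ / (1.38×10⁻⁴ × 1.18) = 14.1 m/s
Converting: 14.1 m/s × 1.944 = 27.4 knots

27.4 knots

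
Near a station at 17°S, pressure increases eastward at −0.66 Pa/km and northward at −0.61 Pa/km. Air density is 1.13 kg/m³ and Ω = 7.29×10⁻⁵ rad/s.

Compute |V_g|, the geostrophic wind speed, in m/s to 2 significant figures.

Coriolis parameter at 17°S:
f = 2Ω sin φ = 2 × 7.29×10⁻⁵ × sin 17° = 4.26×10⁻⁵ s⁻¹
In the Southern Hemisphere f is negative: f = −4.26×10⁻⁵ s⁻¹.
Component geostrophic relations (x east, y north):
u_g = −(1/(fρ)) ∂P/∂y,  v_g = (1/(fρ)) ∂P/∂x
u_g = −(−0.61×10⁻³)/(−4.26×10⁻⁵ × 1.13) = −12.7 m/s;  v_g = (−0.66×10⁻³)/(−4.26×10⁻⁵ × 1.13) = 13.7 m/s
|V_g| = √(u_g² + v_g²) = 18.7 m/s

19 m/s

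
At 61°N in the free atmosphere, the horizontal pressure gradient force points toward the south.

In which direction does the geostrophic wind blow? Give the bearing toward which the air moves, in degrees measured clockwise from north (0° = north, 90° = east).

The pressure-gradient force points toward the south (bearing 180°).
Geostrophic balance: in the Northern Hemisphere the Coriolis force deflects motion to the right, so the geostrophic wind blows 90° to the right of the pressure-gradient force (low pressure on the left).
Rotating 180° by 90° clockwise gives 270° — the wind blows toward the west.

270°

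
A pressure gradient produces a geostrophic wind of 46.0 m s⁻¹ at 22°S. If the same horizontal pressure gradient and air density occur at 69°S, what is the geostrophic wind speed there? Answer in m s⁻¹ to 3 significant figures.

18.5 m s⁻¹

With the same pressure gradient and density, V_g ∝ 1/f ∝ 1/sin φ.
V₂ = V₁ · sin φ₁ / sin φ₂ = 46.0 × sin 22° / sin 69°
V₂ = 46.0 × 0.3746/0.9336 = 18.5 m s⁻¹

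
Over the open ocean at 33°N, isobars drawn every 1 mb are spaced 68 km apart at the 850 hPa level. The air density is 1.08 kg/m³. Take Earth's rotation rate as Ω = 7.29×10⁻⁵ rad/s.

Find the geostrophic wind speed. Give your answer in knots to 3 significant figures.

33.3 knots

Coriolis parameter at 33°N:
f = 2Ω sin φ = 2 × 7.29×10⁻⁵ × sin 33° = 7.94×10⁻⁵ s⁻¹
Pressure gradient: |∂P/∂n| = 100 Pa / 68000 m = 1.47×10⁻³ Pa/m
Geostrophic balance (pressure-gradient force = Coriolis force):
V_g = (1/(fρ)) |∂P/∂n| = 1.47×10⁻³ / (7.94×10⁻⁵ × 1.08) = 17.1 m/s
Converting: 17.1 m/s × 1.944 = 33.3 knots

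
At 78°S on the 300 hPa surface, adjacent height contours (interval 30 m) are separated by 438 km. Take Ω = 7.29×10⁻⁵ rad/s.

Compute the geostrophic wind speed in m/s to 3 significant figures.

Coriolis parameter at 78°S:
f = 2Ω sin φ = 2 × 7.29×10⁻⁵ × sin 78° = 1.43×10⁻⁴ s⁻¹
Height gradient: |∂Z/∂n| = 30 m / 438000 m = 6.85×10⁻⁵
On a pressure surface, geostrophic balance gives V_g = (g/f)|∂Z/∂n|:
V_g = 9.81 × 6.85×10⁻⁵ / 1.43×10⁻⁴ = 4.71 m/s

4.71 m/s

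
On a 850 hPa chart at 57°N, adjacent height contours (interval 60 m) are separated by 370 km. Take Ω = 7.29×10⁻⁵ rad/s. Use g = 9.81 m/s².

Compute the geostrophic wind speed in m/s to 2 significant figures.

13 m/s

Coriolis parameter at 57°N:
f = 2Ω sin φ = 2 × 7.29×10⁻⁵ × sin 57° = 1.22×10⁻⁴ s⁻¹
Height gradient: |∂Z/∂n| = 60 m / 370000 m = 1.62×10⁻⁴
On a pressure surface, geostrophic balance gives V_g = (g/f)|∂Z/∂n|:
V_g = 9.81 × 1.62×10⁻⁴ / 1.22×10⁻⁴ = 13.0 m/s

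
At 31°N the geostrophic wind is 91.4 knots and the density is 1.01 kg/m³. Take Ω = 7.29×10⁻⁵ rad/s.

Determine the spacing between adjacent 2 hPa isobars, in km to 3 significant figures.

56.1 km

Coriolis parameter at 31°N:
f = 2Ω sin φ = 2 × 7.29×10⁻⁵ × sin 31° = 7.51×10⁻⁵ s⁻¹
Wind speed in SI: 91.4 knots = 47.0 m/s
Geostrophic balance rearranged: |∂P/∂n| = f ρ V_g
|∂P/∂n| = 7.51×10⁻⁵ × 1.01 × 47.0 = 3.57×10⁻³ Pa/m
Isobar spacing: Δn = ΔP/|∂P/∂n| = 200 Pa / 3.57×10⁻³ Pa/m = 56083 m ≈ 56.1 km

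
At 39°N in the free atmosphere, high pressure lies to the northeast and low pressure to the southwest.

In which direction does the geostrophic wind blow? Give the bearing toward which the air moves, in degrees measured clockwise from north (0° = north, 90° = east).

315°

The pressure-gradient force points toward the southwest (bearing 225°).
Geostrophic balance: in the Northern Hemisphere the Coriolis force deflects motion to the right, so the geostrophic wind blows 90° to the right of the pressure-gradient force (low pressure on the left).
Rotating 225° by 90° clockwise gives 315° — the wind blows toward the northwest.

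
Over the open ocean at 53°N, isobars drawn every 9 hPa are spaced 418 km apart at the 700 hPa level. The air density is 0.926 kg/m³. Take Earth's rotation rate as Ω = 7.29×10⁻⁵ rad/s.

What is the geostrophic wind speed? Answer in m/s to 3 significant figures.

20.0 m/s

Coriolis parameter at 53°N:
f = 2Ω sin φ = 2 × 7.29×10⁻⁵ × sin 53° = 1.16×10⁻⁴ s⁻¹
Pressure gradient: |∂P/∂n| = 900 Pa / 418000 m = 2.15×10⁻³ Pa/m
Geostrophic balance (pressure-gradient force = Coriolis force):
V_g = (1/(fρ)) |∂P/∂n| = 2.15×10⁻³ / (1.16×10⁻⁴ × 0.926) = 20.0 m/s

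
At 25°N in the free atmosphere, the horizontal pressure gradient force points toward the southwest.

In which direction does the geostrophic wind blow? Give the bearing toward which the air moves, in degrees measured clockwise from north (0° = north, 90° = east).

The pressure-gradient force points toward the southwest (bearing 225°).
Geostrophic balance: in the Northern Hemisphere the Coriolis force deflects motion to the right, so the geostrophic wind blows 90° to the right of the pressure-gradient force (low pressure on the left).
Rotating 225° by 90° clockwise gives 315° — the wind blows toward the northwest.

315°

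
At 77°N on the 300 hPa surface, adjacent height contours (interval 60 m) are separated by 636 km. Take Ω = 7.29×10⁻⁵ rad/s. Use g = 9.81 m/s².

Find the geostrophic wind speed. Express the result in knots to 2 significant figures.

13 knots

Coriolis parameter at 77°N:
f = 2Ω sin φ = 2 × 7.29×10⁻⁵ × sin 77° = 1.42×10⁻⁴ s⁻¹
Height gradient: |∂Z/∂n| = 60 m / 636000 m = 9.43×10⁻⁵
On a pressure surface, geostrophic balance gives V_g = (g/f)|∂Z/∂n|:
V_g = 9.81 × 9.43×10⁻⁵ / 1.42×10⁻⁴ = 6.51 m/s
Converting: 6.51 m/s × 1.944 = 13 knots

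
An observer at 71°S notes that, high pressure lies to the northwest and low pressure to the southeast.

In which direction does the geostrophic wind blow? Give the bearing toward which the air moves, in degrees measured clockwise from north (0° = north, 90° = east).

The pressure-gradient force points toward the southeast (bearing 135°).
Geostrophic balance: in the Southern Hemisphere the Coriolis force deflects motion to the left, so the geostrophic wind blows 90° to the left of the pressure-gradient force (low pressure on the right).
Rotating 135° by 90° counterclockwise gives 045° — the wind blows toward the northeast.

045°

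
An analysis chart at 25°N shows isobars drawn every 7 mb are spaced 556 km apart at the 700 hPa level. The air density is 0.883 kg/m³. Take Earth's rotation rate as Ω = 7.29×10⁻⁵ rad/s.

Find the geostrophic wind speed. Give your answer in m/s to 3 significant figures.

Coriolis parameter at 25°N:
f = 2Ω sin φ = 2 × 7.29×10⁻⁵ × sin 25° = 6.16×10⁻⁵ s⁻¹
Pressure gradient: |∂P/∂n| = 700 Pa / 556000 m = 1.26×10⁻³ Pa/m
Geostrophic balance (pressure-gradient force = Coriolis force):
V_g = (1/(fρ)) |∂P/∂n| = 1.26×10⁻³ / (6.16×10⁻⁵ × 0.883) = 23.1 m/s

23.1 m/s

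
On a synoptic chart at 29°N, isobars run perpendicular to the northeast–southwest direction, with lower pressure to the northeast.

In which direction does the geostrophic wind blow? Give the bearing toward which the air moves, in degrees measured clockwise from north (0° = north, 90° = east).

135°

The pressure-gradient force points toward the northeast (bearing 045°).
Geostrophic balance: in the Northern Hemisphere the Coriolis force deflects motion to the right, so the geostrophic wind blows 90° to the right of the pressure-gradient force (low pressure on the left).
Rotating 045° by 90° clockwise gives 135° — the wind blows toward the southeast.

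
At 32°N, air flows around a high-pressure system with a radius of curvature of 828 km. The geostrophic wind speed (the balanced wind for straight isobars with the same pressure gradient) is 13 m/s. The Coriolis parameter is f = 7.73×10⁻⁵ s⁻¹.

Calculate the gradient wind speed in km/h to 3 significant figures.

65.3 km/h

Around a high, pressure-gradient force acts outward with centrifugal, so Coriolis balances both:
fV = (1/ρ)|∂P/∂n| + V²/R  →  V² − fR·V + fR·V_g = 0
With fR = 7.73×10⁻⁵ × 828×10³ m = 64.0 m/s:
V = [fR − √((fR)² − 4 fR V_g)]/2 = [64.0 − √(64.0² − 4×64.0×13)]/2 = 18.1 m/s
Supergeostrophic (V > V_g = 13 m/s), as expected around a high.
Converting: 18.1 m/s × 3.6 = 65.3 km/h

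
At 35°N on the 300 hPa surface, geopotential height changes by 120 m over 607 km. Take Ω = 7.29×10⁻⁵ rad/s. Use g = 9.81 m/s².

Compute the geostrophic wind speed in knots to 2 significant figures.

45 knots

Coriolis parameter at 35°N:
f = 2Ω sin φ = 2 × 7.29×10⁻⁵ × sin 35° = 8.36×10⁻⁵ s⁻¹
Height gradient: |∂Z/∂n| = 120 m / 607000 m = 1.98×10⁻⁴
On a pressure surface, geostrophic balance gives V_g = (g/f)|∂Z/∂n|:
V_g = 9.81 × 1.98×10⁻⁴ / 8.36×10⁻⁵ = 23.2 m/s
Converting: 23.2 m/s × 1.944 = 45 knots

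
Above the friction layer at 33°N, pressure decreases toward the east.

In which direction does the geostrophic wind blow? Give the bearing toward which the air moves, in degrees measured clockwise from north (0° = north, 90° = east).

The pressure-gradient force points toward the east (bearing 090°).
Geostrophic balance: in the Northern Hemisphere the Coriolis force deflects motion to the right, so the geostrophic wind blows 90° to the right of the pressure-gradient force (low pressure on the left).
Rotating 090° by 90° clockwise gives 180° — the wind blows toward the south.

180°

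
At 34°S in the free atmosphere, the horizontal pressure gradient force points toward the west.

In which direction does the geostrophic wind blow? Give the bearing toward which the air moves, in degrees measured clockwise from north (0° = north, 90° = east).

The pressure-gradient force points toward the west (bearing 270°).
Geostrophic balance: in the Southern Hemisphere the Coriolis force deflects motion to the left, so the geostrophic wind blows 90° to the left of the pressure-gradient force (low pressure on the right).
Rotating 270° by 90° counterclockwise gives 180° — the wind blows toward the south.

180°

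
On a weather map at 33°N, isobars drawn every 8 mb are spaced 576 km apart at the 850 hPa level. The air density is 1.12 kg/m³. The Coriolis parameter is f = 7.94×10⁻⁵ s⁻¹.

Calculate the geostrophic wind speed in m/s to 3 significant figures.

15.6 m/s

Pressure gradient: |∂P/∂n| = 800 Pa / 576000 m = 1.39×10⁻³ Pa/m
Geostrophic balance (pressure-gradient force = Coriolis force):
V_g = (1/(fρ)) |∂P/∂n| = 1.39×10⁻³ / (7.94×10⁻⁵ × 1.12) = 15.6 m/s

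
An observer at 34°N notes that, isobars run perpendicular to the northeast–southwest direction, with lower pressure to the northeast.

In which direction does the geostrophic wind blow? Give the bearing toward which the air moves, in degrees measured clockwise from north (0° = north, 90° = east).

135°

The pressure-gradient force points toward the northeast (bearing 045°).
Geostrophic balance: in the Northern Hemisphere the Coriolis force deflects motion to the right, so the geostrophic wind blows 90° to the right of the pressure-gradient force (low pressure on the left).
Rotating 045° by 90° clockwise gives 135° — the wind blows toward the southeast.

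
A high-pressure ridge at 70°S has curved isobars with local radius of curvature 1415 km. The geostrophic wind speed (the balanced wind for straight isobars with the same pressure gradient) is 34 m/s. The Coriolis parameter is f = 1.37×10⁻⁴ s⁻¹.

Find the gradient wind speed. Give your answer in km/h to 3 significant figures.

158 km/h

Around a high, pressure-gradient force acts outward with centrifugal, so Coriolis balances both:
fV = (1/ρ)|∂P/∂n| + V²/R  →  V² − fR·V + fR·V_g = 0
With fR = 1.37×10⁻⁴ × 1415×10³ m = 194 m/s:
V = [fR − √((fR)² − 4 fR V_g)]/2 = [194 − √(194² − 4×194×34)]/2 = 44 m/s
Supergeostrophic (V > V_g = 34 m/s), as expected around a high.
Converting: 44 m/s × 3.6 = 158 km/h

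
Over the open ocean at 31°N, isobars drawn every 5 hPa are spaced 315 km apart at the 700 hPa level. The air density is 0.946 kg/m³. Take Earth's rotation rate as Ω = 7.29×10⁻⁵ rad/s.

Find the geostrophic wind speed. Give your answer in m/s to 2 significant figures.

Coriolis parameter at 31°N:
f = 2Ω sin φ = 2 × 7.29×10⁻⁵ × sin 31° = 7.51×10⁻⁵ s⁻¹
Pressure gradient: |∂P/∂n| = 500 Pa / 315000 m = 1.59×10⁻³ Pa/m
Geostrophic balance (pressure-gradient force = Coriolis force):
V_g = (1/(fρ)) |∂P/∂n| = 1.59×10⁻³ / (7.51×10⁻⁵ × 0.946) = 22.3 m/s

22 m/s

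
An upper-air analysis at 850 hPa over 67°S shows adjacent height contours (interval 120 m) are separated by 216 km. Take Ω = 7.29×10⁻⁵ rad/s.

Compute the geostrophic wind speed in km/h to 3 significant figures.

Coriolis parameter at 67°S:
f = 2Ω sin φ = 2 × 7.29×10⁻⁵ × sin 67° = 1.34×10⁻⁴ s⁻¹
Height gradient: |∂Z/∂n| = 120 m / 216000 m = 5.56×10⁻⁴
On a pressure surface, geostrophic balance gives V_g = (g/f)|∂Z/∂n|:
V_g = 9.81 × 5.56×10⁻⁴ / 1.34×10⁻⁴ = 40.6 m/s
Converting: 40.6 m/s × 3.6 = 146 km/h

146 km/h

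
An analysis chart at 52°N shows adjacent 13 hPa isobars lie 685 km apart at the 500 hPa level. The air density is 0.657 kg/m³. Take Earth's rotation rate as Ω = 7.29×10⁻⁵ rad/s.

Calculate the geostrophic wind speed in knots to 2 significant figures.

49 knots

Coriolis parameter at 52°N:
f = 2Ω sin φ = 2 × 7.29×10⁻⁵ × sin 52° = 1.15×10⁻⁴ s⁻¹
Pressure gradient: |∂P/∂n| = 1300 Pa / 685000 m = 1.90×10⁻³ Pa/m
Geostrophic balance (pressure-gradient force = Coriolis force):
V_g = (1/(fρ)) |∂P/∂n| = 1.90×10⁻³ / (1.15×10⁻⁴ × 0.657) = 25.1 m/s
Converting: 25.1 m/s × 1.944 = 49 knots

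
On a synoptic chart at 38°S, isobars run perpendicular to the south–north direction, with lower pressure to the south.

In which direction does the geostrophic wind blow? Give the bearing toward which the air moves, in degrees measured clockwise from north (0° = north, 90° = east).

The pressure-gradient force points toward the south (bearing 180°).
Geostrophic balance: in the Southern Hemisphere the Coriolis force deflects motion to the left, so the geostrophic wind blows 90° to the left of the pressure-gradient force (low pressure on the right).
Rotating 180° by 90° counterclockwise gives 090° — the wind blows toward the east.

090°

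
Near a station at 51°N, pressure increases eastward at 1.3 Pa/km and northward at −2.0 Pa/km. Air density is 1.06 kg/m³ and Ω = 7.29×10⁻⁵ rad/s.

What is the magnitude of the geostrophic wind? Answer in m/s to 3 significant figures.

19.9 m/s

Coriolis parameter at 51°N:
f = 2Ω sin φ = 2 × 7.29×10⁻⁵ × sin 51° = 1.13×10⁻⁴ s⁻¹
Component geostrophic relations (x east, y north):
u_g = −(1/(fρ)) ∂P/∂y,  v_g = (1/(fρ)) ∂P/∂x
u_g = −(−2.0×10⁻³)/(1.13×10⁻⁴ × 1.06) = 16.7 m/s;  v_g = (1.3×10⁻³)/(1.13×10⁻⁴ × 1.06) = 10.8 m/s
|V_g| = √(u_g² + v_g²) = 19.9 m/s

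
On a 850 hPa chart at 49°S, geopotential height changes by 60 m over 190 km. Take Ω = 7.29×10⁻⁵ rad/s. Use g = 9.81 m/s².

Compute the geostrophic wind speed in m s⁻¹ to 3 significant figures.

Coriolis parameter at 49°S:
f = 2Ω sin φ = 2 × 7.29×10⁻⁵ × sin 49° = 1.10×10⁻⁴ s⁻¹
Height gradient: |∂Z/∂n| = 60 m / 190000 m = 3.16×10⁻⁴
On a pressure surface, geostrophic balance gives V_g = (g/f)|∂Z/∂n|:
V_g = 9.81 × 3.16×10⁻⁴ / 1.10×10⁻⁴ = 28.2 m/s

28.2 m s⁻¹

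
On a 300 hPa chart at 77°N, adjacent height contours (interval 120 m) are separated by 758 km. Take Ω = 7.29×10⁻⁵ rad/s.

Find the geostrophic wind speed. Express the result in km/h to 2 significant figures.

Coriolis parameter at 77°N:
f = 2Ω sin φ = 2 × 7.29×10⁻⁵ × sin 77° = 1.42×10⁻⁴ s⁻¹
Height gradient: |∂Z/∂n| = 120 m / 758000 m = 1.58×10⁻⁴
On a pressure surface, geostrophic balance gives V_g = (g/f)|∂Z/∂n|:
V_g = 9.81 × 1.58×10⁻⁴ / 1.42×10⁻⁴ = 10.9 m/s
Converting: 10.9 m/s × 3.6 = 39 km/h

39 km/h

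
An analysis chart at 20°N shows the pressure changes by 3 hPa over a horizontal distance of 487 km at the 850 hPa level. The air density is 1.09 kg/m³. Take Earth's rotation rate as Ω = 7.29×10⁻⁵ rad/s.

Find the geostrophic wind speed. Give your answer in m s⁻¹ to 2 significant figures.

Coriolis parameter at 20°N:
f = 2Ω sin φ = 2 × 7.29×10⁻⁵ × sin 20° = 4.99×10⁻⁵ s⁻¹
Pressure gradient: |∂P/∂n| = 300 Pa / 487000 m = 6.16×10⁻⁴ Pa/m
Geostrophic balance (pressure-gradient force = Coriolis force):
V_g = (1/(fρ)) |∂P/∂n| = 6.16×10⁻⁴ / (4.99×10⁻⁵ × 1.09) = 11.3 m/s

11 m s⁻¹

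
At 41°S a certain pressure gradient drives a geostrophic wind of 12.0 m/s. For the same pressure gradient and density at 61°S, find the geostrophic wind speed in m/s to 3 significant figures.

With the same pressure gradient and density, V_g ∝ 1/f ∝ 1/sin φ.
V₂ = V₁ · sin φ₁ / sin φ₂ = 12.0 × sin 41° / sin 61°
V₂ = 12.0 × 0.6561/0.8746 = 9.00 m/s

9.00 m/s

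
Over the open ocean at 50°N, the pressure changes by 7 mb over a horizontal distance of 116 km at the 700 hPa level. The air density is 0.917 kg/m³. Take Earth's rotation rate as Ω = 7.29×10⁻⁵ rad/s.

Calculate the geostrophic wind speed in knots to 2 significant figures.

Coriolis parameter at 50°N:
f = 2Ω sin φ = 2 × 7.29×10⁻⁵ × sin 50° = 1.12×10⁻⁴ s⁻¹
Pressure gradient: |∂P/∂n| = 700 Pa / 116000 m = 6.03×10⁻³ Pa/m
Geostrophic balance (pressure-gradient force = Coriolis force):
V_g = (1/(fρ)) |∂P/∂n| = 6.03×10⁻³ / (1.12×10⁻⁴ × 0.917) = 58.9 m/s
Converting: 58.9 m/s × 1.944 = 110 knots

110 knots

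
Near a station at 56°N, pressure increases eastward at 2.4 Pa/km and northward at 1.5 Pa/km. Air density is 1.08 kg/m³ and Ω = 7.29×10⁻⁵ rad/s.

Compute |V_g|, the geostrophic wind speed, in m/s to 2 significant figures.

Coriolis parameter at 56°N:
f = 2Ω sin φ = 2 × 7.29×10⁻⁵ × sin 56° = 1.21×10⁻⁴ s⁻¹
Component geostrophic relations (x east, y north):
u_g = −(1/(fρ)) ∂P/∂y,  v_g = (1/(fρ)) ∂P/∂x
u_g = −(1.5×10⁻³)/(1.21×10⁻⁴ × 1.08) = −11.5 m/s;  v_g = (2.4×10⁻³)/(1.21×10⁻⁴ × 1.08) = 18.4 m/s
|V_g| = √(u_g² + v_g²) = 21.7 m/s

22 m/s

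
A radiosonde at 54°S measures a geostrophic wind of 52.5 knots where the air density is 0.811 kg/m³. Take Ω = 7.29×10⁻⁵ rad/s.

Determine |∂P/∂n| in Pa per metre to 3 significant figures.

Coriolis parameter at 54°S:
f = 2Ω sin φ = 2 × 7.29×10⁻⁵ × sin 54° = 1.18×10⁻⁴ s⁻¹
Wind speed in SI: 52.5 knots = 27.0 m/s
Geostrophic balance rearranged: |∂P/∂n| = f ρ V_g
|∂P/∂n| = 1.18×10⁻⁴ × 0.811 × 27.0 = 2.58×10⁻³ Pa/m

2.58×10⁻³ Pa/m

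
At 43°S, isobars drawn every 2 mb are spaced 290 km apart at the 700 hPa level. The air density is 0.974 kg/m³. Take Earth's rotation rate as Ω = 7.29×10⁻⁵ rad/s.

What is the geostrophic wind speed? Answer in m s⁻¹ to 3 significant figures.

Coriolis parameter at 43°S:
f = 2Ω sin φ = 2 × 7.29×10⁻⁵ × sin 43° = 9.94×10⁻⁵ s⁻¹
Pressure gradient: |∂P/∂n| = 200 Pa / 290000 m = 6.90×10⁻⁴ Pa/m
Geostrophic balance (pressure-gradient force = Coriolis force):
V_g = (1/(fρ)) |∂P/∂n| = 6.90×10⁻⁴ / (9.94×10⁻⁵ × 0.974) = 7.12 m/s

7.12 m s⁻¹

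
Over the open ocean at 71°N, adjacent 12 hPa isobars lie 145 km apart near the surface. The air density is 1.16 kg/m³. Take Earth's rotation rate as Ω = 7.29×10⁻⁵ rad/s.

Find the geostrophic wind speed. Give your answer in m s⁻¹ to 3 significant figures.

51.8 m s⁻¹

Coriolis parameter at 71°N:
f = 2Ω sin φ = 2 × 7.29×10⁻⁵ × sin 71° = 1.38×10⁻⁴ s⁻¹
Pressure gradient: |∂P/∂n| = 1200 Pa / 145000 m = 8.28×10⁻³ Pa/m
Geostrophic balance (pressure-gradient force = Coriolis force):
V_g = (1/(fρ)) |∂P/∂n| = 8.28×10⁻³ / (1.38×10⁻⁴ × 1.16) = 51.8 m/s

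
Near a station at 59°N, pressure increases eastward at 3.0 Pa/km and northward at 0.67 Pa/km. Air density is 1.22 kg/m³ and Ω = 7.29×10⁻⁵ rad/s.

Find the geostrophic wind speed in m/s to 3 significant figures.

20.2 m/s

Coriolis parameter at 59°N:
f = 2Ω sin φ = 2 × 7.29×10⁻⁵ × sin 59° = 1.25×10⁻⁴ s⁻¹
Component geostrophic relations (x east, y north):
u_g = −(1/(fρ)) ∂P/∂y,  v_g = (1/(fρ)) ∂P/∂x
u_g = −(0.67×10⁻³)/(1.25×10⁻⁴ × 1.22) = −4.39 m/s;  v_g = (3.0×10⁻³)/(1.25×10⁻⁴ × 1.22) = 19.7 m/s
|V_g| = √(u_g² + v_g²) = 20.2 m/s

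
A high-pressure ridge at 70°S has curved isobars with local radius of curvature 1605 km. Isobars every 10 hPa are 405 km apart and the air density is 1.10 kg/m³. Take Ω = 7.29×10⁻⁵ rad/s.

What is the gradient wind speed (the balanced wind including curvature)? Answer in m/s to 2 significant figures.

18 m/s

Coriolis parameter at 70°S:
f = 2Ω sin φ = 2 × 7.29×10⁻⁵ × sin 70° = 1.37×10⁻⁴ s⁻¹
Pressure gradient: |∂P/∂n| = 1000 Pa / 405000 m = 2.47×10⁻³ Pa/m
Geostrophic speed: V_g = |∂P/∂n|/(fρ) = 2.47×10⁻³/(1.37×10⁻⁴ × 1.10) = 16.4 m/s
Around a high, pressure-gradient force acts outward with centrifugal, so Coriolis balances both:
fV = (1/ρ)|∂P/∂n| + V²/R  →  V² − fR·V + fR·V_g = 0
With fR = 1.37×10⁻⁴ × 1605×10³ m = 220 m/s:
V = [fR − √((fR)² − 4 fR V_g)]/2 = [220 − √(220² − 4×220×16.4)]/2 = 17.8 m/s
Supergeostrophic (V > V_g = 16.4 m/s), as expected around a high.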